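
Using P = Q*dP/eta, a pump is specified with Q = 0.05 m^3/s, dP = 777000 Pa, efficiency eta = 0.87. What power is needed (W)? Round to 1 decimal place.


P = Q * dP / eta
P = 0.05 * 777000 / 0.87
P = 38850.0 / 0.87
P = 44655.2 W


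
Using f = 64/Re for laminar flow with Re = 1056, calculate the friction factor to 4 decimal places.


f = 64 / Re
f = 64 / 1056
f = 0.0606


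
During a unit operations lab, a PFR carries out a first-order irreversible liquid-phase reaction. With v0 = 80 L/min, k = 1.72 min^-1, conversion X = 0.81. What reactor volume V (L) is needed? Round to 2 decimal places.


V = (v0/k) * ln(1/(1-X))
V = (80/1.72) * ln(1/(1-0.81))
V = 46.511628 * ln(5.263158)
V = 46.511628 * 1.660731
V = 77.24 L


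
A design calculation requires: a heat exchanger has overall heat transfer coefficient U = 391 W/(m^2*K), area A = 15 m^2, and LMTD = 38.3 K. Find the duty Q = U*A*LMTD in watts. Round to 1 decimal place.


Q = U * A * LMTD
Q = 391 * 15 * 38.3
Q = 224629.5 W


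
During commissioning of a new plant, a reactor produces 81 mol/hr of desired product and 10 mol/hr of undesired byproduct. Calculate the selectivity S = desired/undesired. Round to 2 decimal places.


S = desired product rate / undesired product rate
S = 81 / 10
S = 8.10


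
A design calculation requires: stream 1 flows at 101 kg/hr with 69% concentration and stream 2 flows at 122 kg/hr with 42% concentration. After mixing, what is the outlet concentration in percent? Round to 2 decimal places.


Mass balance on solute: F1*x1 + F2*x2 = F3*x3
F3 = F1 + F2 = 101 + 122 = 223 kg/hr
x3 = (F1*x1 + F2*x2)/F3
x3 = (101*0.69 + 122*0.42) / 223
x3 = 54.23%


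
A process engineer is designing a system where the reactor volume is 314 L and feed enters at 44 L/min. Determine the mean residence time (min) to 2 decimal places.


tau = V / v0
tau = 314 / 44
tau = 7.14 min


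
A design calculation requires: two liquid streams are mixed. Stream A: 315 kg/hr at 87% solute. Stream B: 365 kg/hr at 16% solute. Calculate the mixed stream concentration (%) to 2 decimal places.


Mass balance on solute: F1*x1 + F2*x2 = F3*x3
F3 = F1 + F2 = 315 + 365 = 680 kg/hr
x3 = (F1*x1 + F2*x2)/F3
x3 = (315*0.87 + 365*0.16) / 680
x3 = 48.89%


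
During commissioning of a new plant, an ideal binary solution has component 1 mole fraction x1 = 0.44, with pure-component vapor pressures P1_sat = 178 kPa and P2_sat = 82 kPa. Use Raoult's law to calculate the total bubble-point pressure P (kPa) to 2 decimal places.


P = x1*P1_sat + x2*P2_sat
x2 = 1 - x1 = 1 - 0.44 = 0.56
P = 0.44*178 + 0.56*82
P = 78.32 + 45.92
P = 124.24 kPa


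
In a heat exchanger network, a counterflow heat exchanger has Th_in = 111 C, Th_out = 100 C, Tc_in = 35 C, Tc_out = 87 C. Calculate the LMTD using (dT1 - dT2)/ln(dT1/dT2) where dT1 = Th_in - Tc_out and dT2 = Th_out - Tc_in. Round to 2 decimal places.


dT1 = Th_in - Tc_out = 111 - 87 = 24
dT2 = Th_out - Tc_in = 100 - 35 = 65
LMTD = (dT1 - dT2) / ln(dT1/dT2)
LMTD = (24 - 65) / ln(24/65)
LMTD = 41.15 K


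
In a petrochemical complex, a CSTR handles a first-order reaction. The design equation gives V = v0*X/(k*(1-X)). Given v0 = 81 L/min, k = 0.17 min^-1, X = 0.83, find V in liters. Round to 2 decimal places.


V = v0 * X / (k * (1 - X))
V = 81 * 0.83 / (0.17 * (1 - 0.83))
V = 67.23 / (0.17 * 0.17)
V = 67.23 / 0.0289
V = 2326.30 L


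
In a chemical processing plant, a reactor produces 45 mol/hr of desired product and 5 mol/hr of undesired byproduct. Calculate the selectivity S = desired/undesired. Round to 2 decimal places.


S = desired product rate / undesired product rate
S = 45 / 5
S = 9.00


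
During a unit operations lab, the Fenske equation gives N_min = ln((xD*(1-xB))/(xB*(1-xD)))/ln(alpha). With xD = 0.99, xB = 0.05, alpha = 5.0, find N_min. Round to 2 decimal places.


N_min = ln((xD*(1-xB))/(xB*(1-xD))) / ln(alpha)
Numerator inside ln: 0.9405 / 0.0005 = 1881.0
ln(1881.0) = 7.539559
ln(alpha) = ln(5.0) = 1.609438
N_min = 7.539559 / 1.609438 = 4.68


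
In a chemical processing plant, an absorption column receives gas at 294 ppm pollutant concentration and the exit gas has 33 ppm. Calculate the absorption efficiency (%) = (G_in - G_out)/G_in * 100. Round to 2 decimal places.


Efficiency = (G_in - G_out) / G_in * 100%
Efficiency = (294 - 33) / 294 * 100
Efficiency = 261 / 294 * 100
Efficiency = 88.78%


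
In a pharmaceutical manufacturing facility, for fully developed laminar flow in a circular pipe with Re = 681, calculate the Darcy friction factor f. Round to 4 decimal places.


f = 64 / Re
f = 64 / 681
f = 0.0940


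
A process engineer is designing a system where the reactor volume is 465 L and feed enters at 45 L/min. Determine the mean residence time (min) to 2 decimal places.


tau = V / v0
tau = 465 / 45
tau = 10.33 min


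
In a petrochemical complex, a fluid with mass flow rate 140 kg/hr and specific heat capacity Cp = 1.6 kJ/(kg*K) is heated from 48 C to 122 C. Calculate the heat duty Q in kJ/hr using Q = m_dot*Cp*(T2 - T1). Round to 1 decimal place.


Q = m_dot * Cp * (T2 - T1)
Q = 140 * 1.6 * (122 - 48)
Q = 140 * 1.6 * 74
Q = 16576.0 kJ/hr


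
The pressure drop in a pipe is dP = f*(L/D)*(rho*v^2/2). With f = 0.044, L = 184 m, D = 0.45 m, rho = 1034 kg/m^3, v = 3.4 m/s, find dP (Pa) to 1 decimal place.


dP = f * (L/D) * (rho*v^2/2)
dP = 0.044 * (184/0.45) * (1034*3.4^2/2)
L/D = 408.88888889
rho*v^2/2 = 1034*11.56/2 = 5976.52
dP = 0.044 * 408.88888889 * 5976.52
dP = 107524.2 Pa


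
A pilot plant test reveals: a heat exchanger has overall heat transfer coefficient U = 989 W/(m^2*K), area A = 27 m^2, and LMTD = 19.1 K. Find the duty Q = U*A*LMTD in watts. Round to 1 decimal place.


Q = U * A * LMTD
Q = 989 * 27 * 19.1
Q = 510027.3 W


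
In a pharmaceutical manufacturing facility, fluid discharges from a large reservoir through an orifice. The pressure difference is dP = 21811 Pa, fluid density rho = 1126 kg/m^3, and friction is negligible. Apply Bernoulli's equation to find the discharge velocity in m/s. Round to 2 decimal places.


v = sqrt(2*dP/rho)
v = sqrt(2*21811/1126)
v = sqrt(38.740675)
v = 6.22 m/s


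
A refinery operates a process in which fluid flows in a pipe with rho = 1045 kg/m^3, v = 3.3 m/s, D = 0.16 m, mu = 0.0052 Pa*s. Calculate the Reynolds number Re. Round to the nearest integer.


Re = rho * v * D / mu
Re = 1045 * 3.3 * 0.16 / 0.0052
Re = 551.76 / 0.0052
Re = 106108


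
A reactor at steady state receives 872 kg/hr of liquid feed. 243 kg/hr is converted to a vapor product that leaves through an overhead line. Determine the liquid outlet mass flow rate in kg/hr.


Steady-state mass balance on the main outlet: F_out = F_in - F_removed
F_out = 872 - 243
F_out = 629 kg/hr


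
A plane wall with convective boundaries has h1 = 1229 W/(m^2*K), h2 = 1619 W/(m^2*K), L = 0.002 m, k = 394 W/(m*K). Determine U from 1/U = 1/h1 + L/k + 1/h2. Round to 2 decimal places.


1/U = 1/h1 + L/k + 1/h2
1/U = 1/1229 + 0.002/394 + 1/1619
1/U = 0.0008136697 + 5.0761e-06 + 0.0006176652
1/U = 0.001436411
U = 696.18 W/(m^2*K)


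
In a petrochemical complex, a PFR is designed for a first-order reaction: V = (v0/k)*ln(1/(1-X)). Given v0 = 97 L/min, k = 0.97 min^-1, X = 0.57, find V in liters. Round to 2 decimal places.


V = (v0/k) * ln(1/(1-X))
V = (97/0.97) * ln(1/(1-0.57))
V = 100.0 * ln(2.325581)
V = 100.0 * 0.84397
V = 84.40 L


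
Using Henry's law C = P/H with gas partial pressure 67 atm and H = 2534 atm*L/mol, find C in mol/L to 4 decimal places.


C = P / H
C = 67 / 2534
C = 0.0264 mol/L


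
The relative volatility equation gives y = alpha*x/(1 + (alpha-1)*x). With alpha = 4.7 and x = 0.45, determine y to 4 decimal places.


y = alpha*x / (1 + (alpha-1)*x)
y = 4.7*0.45 / (1 + (4.7-1)*0.45)
y = 2.115 / (1 + 1.665)
y = 2.115 / 2.665
y = 0.7936


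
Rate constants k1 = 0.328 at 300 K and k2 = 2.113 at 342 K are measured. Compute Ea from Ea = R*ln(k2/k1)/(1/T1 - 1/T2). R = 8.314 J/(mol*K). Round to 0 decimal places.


Ea = R * ln(k2/k1) / (1/T1 - 1/T2)
ln(k2/k1) = ln(2.113/0.328) = 1.8628504
1/T1 - 1/T2 = 1/300 - 1/342 = 0.000409356725
Ea = 8.314 * 1.8628504 / 0.000409356725
Ea = 37834 J/mol


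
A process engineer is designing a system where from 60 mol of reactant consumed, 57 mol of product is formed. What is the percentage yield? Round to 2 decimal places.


Yield = (moles product / moles consumed) * 100%
Yield = (57 / 60) * 100
Yield = 0.95 * 100
Yield = 95.00%


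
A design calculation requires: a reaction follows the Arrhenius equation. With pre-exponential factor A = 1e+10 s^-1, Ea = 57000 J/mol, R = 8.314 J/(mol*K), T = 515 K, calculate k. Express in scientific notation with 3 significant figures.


k = A * exp(-Ea/(R*T))
k = 1e+10 * exp(-57000 / (8.314 * 515))
k = 1e+10 * exp(-13.312438)
k = 1.65e+04


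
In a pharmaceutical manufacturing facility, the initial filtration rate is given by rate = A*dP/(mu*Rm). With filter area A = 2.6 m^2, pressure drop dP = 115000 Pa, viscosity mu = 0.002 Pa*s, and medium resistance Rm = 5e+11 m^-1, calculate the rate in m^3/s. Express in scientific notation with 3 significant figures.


rate = A * dP / (mu * Rm)
rate = 2.6 * 115000 / (0.002 * 5e+11)
rate = 299000.0 / 1.000e+09
rate = 2.99e-04 m^3/s


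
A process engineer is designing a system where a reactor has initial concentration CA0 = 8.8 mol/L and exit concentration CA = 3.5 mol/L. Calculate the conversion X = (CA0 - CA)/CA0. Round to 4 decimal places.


X = (CA0 - CA) / CA0
X = (8.8 - 3.5) / 8.8
X = 5.3 / 8.8
X = 0.6023


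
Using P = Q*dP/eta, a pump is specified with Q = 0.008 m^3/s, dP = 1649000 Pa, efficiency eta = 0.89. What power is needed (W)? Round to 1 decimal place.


P = Q * dP / eta
P = 0.008 * 1649000 / 0.89
P = 13192.0 / 0.89
P = 14822.5 W


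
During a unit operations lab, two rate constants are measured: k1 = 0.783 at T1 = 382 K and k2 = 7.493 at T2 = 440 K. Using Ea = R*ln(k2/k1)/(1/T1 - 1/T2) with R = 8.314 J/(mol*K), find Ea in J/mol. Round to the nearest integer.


Ea = R * ln(k2/k1) / (1/T1 - 1/T2)
ln(k2/k1) = ln(7.493/0.783) = 2.2585918
1/T1 - 1/T2 = 1/382 - 1/440 = 0.000345073774
Ea = 8.314 * 2.2585918 / 0.000345073774
Ea = 54417 J/mol


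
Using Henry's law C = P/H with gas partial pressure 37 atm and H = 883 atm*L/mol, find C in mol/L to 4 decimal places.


C = P / H
C = 37 / 883
C = 0.0419 mol/L


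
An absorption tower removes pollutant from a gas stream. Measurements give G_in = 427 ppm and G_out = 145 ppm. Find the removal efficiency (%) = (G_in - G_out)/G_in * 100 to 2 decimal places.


Efficiency = (G_in - G_out) / G_in * 100%
Efficiency = (427 - 145) / 427 * 100
Efficiency = 282 / 427 * 100
Efficiency = 66.04%


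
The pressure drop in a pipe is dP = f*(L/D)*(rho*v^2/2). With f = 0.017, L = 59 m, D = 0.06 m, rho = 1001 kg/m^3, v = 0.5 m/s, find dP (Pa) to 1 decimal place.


dP = f * (L/D) * (rho*v^2/2)
dP = 0.017 * (59/0.06) * (1001*0.5^2/2)
L/D = 983.33333333
rho*v^2/2 = 1001*0.25/2 = 125.125
dP = 0.017 * 983.33333333 * 125.125
dP = 2091.7 Pa


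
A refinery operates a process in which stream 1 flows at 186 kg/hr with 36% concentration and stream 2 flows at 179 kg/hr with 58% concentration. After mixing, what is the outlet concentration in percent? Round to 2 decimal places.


Mass balance on solute: F1*x1 + F2*x2 = F3*x3
F3 = F1 + F2 = 186 + 179 = 365 kg/hr
x3 = (F1*x1 + F2*x2)/F3
x3 = (186*0.36 + 179*0.58) / 365
x3 = 46.79%


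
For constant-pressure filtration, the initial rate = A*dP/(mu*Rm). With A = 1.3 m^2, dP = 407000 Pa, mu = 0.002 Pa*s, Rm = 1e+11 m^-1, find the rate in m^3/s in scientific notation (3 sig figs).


rate = A * dP / (mu * Rm)
rate = 1.3 * 407000 / (0.002 * 1e+11)
rate = 529100.0 / 2.000e+08
rate = 2.65e-03 m^3/s


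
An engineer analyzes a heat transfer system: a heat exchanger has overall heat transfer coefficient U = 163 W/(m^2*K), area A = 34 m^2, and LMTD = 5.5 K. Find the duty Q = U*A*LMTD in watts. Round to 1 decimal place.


Q = U * A * LMTD
Q = 163 * 34 * 5.5
Q = 30481.0 W


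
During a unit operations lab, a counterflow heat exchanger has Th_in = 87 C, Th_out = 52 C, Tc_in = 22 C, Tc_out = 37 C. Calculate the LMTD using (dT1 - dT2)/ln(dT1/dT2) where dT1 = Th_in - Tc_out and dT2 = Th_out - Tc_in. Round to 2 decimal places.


dT1 = Th_in - Tc_out = 87 - 37 = 50
dT2 = Th_out - Tc_in = 52 - 22 = 30
LMTD = (dT1 - dT2) / ln(dT1/dT2)
LMTD = (50 - 30) / ln(50/30)
LMTD = 39.15 K


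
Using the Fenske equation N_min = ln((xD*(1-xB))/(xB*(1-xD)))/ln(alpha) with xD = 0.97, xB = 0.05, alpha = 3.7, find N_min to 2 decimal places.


N_min = ln((xD*(1-xB))/(xB*(1-xD))) / ln(alpha)
Numerator inside ln: 0.9215 / 0.0015 = 614.333333
ln(614.333333) = 6.420538
ln(alpha) = ln(3.7) = 1.308333
N_min = 6.420538 / 1.308333 = 4.91


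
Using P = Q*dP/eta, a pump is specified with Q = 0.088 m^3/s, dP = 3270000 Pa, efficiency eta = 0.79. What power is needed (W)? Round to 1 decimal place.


P = Q * dP / eta
P = 0.088 * 3270000 / 0.79
P = 287760.0 / 0.79
P = 364253.2 W


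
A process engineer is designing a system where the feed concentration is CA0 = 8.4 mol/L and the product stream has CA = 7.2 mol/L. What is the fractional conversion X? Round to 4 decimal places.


X = (CA0 - CA) / CA0
X = (8.4 - 7.2) / 8.4
X = 1.2 / 8.4
X = 0.1429


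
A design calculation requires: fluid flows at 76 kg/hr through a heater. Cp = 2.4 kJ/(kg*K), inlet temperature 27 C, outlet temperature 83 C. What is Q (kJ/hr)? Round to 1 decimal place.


Q = m_dot * Cp * (T2 - T1)
Q = 76 * 2.4 * (83 - 27)
Q = 76 * 2.4 * 56
Q = 10214.4 kJ/hr


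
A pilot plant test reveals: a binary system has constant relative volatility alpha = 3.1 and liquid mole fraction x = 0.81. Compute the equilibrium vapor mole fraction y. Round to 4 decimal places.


y = alpha*x / (1 + (alpha-1)*x)
y = 3.1*0.81 / (1 + (3.1-1)*0.81)
y = 2.511 / (1 + 1.701)
y = 2.511 / 2.701
y = 0.9297


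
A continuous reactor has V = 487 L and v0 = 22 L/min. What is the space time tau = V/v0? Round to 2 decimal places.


tau = V / v0
tau = 487 / 22
tau = 22.14 min


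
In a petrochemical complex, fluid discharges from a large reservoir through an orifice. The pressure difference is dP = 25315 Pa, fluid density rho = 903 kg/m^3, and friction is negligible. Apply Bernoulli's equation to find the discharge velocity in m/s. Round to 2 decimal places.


v = sqrt(2*dP/rho)
v = sqrt(2*25315/903)
v = sqrt(56.06866)
v = 7.49 m/s


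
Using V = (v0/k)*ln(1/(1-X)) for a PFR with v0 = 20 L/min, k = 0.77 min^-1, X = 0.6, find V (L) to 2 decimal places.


V = (v0/k) * ln(1/(1-X))
V = (20/0.77) * ln(1/(1-0.6))
V = 25.974026 * ln(2.5)
V = 25.974026 * 0.916291
V = 23.80 L


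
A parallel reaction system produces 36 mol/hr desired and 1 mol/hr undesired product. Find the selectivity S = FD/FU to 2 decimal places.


S = desired product rate / undesired product rate
S = 36 / 1
S = 36.00


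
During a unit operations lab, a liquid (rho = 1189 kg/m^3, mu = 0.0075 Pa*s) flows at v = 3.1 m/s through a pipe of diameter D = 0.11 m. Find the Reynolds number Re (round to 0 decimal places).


Re = rho * v * D / mu
Re = 1189 * 3.1 * 0.11 / 0.0075
Re = 405.449 / 0.0075
Re = 54060


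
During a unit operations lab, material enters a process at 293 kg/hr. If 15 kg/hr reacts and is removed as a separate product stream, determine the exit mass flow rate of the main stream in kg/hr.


Steady-state mass balance on the main outlet: F_out = F_in - F_removed
F_out = 293 - 15
F_out = 278 kg/hr


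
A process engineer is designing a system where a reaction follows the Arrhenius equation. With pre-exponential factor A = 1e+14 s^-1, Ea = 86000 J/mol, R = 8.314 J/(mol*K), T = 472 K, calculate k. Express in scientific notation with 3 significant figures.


k = A * exp(-Ea/(R*T))
k = 1e+14 * exp(-86000 / (8.314 * 472))
k = 1e+14 * exp(-21.91525)
k = 3.04e+04


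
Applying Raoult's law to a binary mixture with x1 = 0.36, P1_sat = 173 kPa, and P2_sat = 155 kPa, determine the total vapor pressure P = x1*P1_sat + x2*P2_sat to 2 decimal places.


P = x1*P1_sat + x2*P2_sat
x2 = 1 - x1 = 1 - 0.36 = 0.64
P = 0.36*173 + 0.64*155
P = 62.28 + 99.2
P = 161.48 kPa


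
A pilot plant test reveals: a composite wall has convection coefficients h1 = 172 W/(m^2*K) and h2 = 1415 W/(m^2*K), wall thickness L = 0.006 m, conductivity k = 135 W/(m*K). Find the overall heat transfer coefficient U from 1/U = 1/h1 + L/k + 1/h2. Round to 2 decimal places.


1/U = 1/h1 + L/k + 1/h2
1/U = 1/172 + 0.006/135 + 1/1415
1/U = 0.0058139535 + 4.44444e-05 + 0.0007067138
1/U = 0.0065651117
U = 152.32 W/(m^2*K)


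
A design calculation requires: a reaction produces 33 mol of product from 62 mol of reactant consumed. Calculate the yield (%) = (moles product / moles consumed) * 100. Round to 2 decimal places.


Yield = (moles product / moles consumed) * 100%
Yield = (33 / 62) * 100
Yield = 0.5323 * 100
Yield = 53.23%


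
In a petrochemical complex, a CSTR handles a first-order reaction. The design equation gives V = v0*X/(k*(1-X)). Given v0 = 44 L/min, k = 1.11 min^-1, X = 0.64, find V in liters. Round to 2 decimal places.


V = v0 * X / (k * (1 - X))
V = 44 * 0.64 / (1.11 * (1 - 0.64))
V = 28.16 / (1.11 * 0.36)
V = 28.16 / 0.3996
V = 70.47 L


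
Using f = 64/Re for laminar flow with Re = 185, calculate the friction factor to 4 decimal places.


f = 64 / Re
f = 64 / 185
f = 0.3459


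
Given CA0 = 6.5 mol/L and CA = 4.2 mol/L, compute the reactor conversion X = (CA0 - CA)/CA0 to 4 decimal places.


X = (CA0 - CA) / CA0
X = (6.5 - 4.2) / 6.5
X = 2.3 / 6.5
X = 0.3538


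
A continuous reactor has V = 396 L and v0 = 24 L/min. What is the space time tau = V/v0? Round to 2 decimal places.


tau = V / v0
tau = 396 / 24
tau = 16.50 min


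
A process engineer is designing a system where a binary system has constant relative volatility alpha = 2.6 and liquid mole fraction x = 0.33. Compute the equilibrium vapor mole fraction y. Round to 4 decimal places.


y = alpha*x / (1 + (alpha-1)*x)
y = 2.6*0.33 / (1 + (2.6-1)*0.33)
y = 0.858 / (1 + 0.528)
y = 0.858 / 1.528
y = 0.5615


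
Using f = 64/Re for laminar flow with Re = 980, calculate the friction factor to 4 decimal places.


f = 64 / Re
f = 64 / 980
f = 0.0653


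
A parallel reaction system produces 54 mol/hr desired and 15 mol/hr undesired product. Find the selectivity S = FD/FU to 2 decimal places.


S = desired product rate / undesired product rate
S = 54 / 15
S = 3.60


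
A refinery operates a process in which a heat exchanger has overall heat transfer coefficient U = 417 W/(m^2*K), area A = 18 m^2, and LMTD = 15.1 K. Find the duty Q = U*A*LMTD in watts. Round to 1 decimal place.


Q = U * A * LMTD
Q = 417 * 18 * 15.1
Q = 113340.6 W


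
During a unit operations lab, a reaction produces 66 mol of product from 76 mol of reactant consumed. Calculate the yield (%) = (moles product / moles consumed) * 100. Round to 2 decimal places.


Yield = (moles product / moles consumed) * 100%
Yield = (66 / 76) * 100
Yield = 0.8684 * 100
Yield = 86.84%


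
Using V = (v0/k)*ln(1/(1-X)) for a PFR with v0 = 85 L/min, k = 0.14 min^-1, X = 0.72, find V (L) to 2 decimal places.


V = (v0/k) * ln(1/(1-X))
V = (85/0.14) * ln(1/(1-0.72))
V = 607.142857 * ln(3.571429)
V = 607.142857 * 1.272966
V = 772.87 L


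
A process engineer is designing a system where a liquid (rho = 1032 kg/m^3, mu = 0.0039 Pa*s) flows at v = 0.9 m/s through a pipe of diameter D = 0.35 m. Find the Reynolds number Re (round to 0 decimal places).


Re = rho * v * D / mu
Re = 1032 * 0.9 * 0.35 / 0.0039
Re = 325.08 / 0.0039
Re = 83354


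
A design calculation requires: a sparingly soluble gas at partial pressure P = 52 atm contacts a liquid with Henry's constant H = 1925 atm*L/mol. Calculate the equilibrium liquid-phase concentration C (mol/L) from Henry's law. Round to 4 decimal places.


C = P / H
C = 52 / 1925
C = 0.0270 mol/L


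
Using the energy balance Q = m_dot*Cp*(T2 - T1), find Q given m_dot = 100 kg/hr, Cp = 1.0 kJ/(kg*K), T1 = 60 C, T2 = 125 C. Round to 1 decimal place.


Q = m_dot * Cp * (T2 - T1)
Q = 100 * 1.0 * (125 - 60)
Q = 100 * 1.0 * 65
Q = 6500.0 kJ/hr


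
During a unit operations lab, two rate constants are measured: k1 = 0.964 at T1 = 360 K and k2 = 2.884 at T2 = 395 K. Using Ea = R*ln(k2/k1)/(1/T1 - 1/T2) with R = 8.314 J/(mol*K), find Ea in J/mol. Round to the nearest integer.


Ea = R * ln(k2/k1) / (1/T1 - 1/T2)
ln(k2/k1) = ln(2.884/0.964) = 1.0958422
1/T1 - 1/T2 = 1/360 - 1/395 = 0.000246132208
Ea = 8.314 * 1.0958422 / 0.000246132208
Ea = 37016 J/mol


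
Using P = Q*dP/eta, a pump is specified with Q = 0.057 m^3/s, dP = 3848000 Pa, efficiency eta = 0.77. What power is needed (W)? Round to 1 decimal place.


P = Q * dP / eta
P = 0.057 * 3848000 / 0.77
P = 219336.0 / 0.77
P = 284851.9 W


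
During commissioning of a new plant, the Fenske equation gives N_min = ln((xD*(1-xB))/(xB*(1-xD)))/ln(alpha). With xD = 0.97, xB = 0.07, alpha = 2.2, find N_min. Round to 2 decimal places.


N_min = ln((xD*(1-xB))/(xB*(1-xD))) / ln(alpha)
Numerator inside ln: 0.9021 / 0.0021 = 429.571429
ln(429.571429) = 6.062788
ln(alpha) = ln(2.2) = 0.788457
N_min = 6.062788 / 0.788457 = 7.69


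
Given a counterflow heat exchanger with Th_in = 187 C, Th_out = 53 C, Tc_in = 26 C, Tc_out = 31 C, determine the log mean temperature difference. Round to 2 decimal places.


dT1 = Th_in - Tc_out = 187 - 31 = 156
dT2 = Th_out - Tc_in = 53 - 26 = 27
LMTD = (dT1 - dT2) / ln(dT1/dT2)
LMTD = (156 - 27) / ln(156/27)
LMTD = 73.55 K


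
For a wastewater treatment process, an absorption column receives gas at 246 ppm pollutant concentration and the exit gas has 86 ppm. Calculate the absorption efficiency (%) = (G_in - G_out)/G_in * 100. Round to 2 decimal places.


Efficiency = (G_in - G_out) / G_in * 100%
Efficiency = (246 - 86) / 246 * 100
Efficiency = 160 / 246 * 100
Efficiency = 65.04%


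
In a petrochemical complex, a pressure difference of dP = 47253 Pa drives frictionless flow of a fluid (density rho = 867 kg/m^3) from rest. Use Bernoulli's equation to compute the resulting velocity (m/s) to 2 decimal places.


v = sqrt(2*dP/rho)
v = sqrt(2*47253/867)
v = sqrt(109.00346)
v = 10.44 m/s


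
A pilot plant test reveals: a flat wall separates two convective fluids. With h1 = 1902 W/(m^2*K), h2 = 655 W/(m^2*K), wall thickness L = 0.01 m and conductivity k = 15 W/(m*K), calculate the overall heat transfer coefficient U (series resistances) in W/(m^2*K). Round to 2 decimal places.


1/U = 1/h1 + L/k + 1/h2
1/U = 1/1902 + 0.01/15 + 1/655
1/U = 0.0005257624 + 0.0006666667 + 0.0015267176
1/U = 0.0027191467
U = 367.76 W/(m^2*K)


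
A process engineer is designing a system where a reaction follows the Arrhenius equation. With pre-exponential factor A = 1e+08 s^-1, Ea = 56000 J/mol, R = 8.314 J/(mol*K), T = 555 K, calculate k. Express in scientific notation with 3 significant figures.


k = A * exp(-Ea/(R*T))
k = 1e+08 * exp(-56000 / (8.314 * 555))
k = 1e+08 * exp(-12.136264)
k = 5.36e+02


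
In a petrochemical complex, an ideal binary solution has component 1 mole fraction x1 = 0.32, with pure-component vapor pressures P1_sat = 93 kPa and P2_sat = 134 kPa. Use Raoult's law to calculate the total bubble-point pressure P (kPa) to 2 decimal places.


P = x1*P1_sat + x2*P2_sat
x2 = 1 - x1 = 1 - 0.32 = 0.68
P = 0.32*93 + 0.68*134
P = 29.76 + 91.12
P = 120.88 kPa


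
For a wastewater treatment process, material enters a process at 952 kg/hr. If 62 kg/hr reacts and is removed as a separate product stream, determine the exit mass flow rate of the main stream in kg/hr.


Steady-state mass balance on the main outlet: F_out = F_in - F_removed
F_out = 952 - 62
F_out = 890 kg/hr


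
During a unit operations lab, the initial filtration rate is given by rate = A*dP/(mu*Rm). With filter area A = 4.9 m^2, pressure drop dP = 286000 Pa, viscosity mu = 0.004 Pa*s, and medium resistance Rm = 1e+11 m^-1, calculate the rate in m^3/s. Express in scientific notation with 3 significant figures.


rate = A * dP / (mu * Rm)
rate = 4.9 * 286000 / (0.004 * 1e+11)
rate = 1401400.0 / 4.000e+08
rate = 3.50e-03 m^3/s


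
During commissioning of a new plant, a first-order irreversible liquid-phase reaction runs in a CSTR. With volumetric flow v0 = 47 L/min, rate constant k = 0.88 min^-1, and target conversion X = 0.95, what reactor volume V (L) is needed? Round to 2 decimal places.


V = v0 * X / (k * (1 - X))
V = 47 * 0.95 / (0.88 * (1 - 0.95))
V = 44.65 / (0.88 * 0.05)
V = 44.65 / 0.044
V = 1014.77 L


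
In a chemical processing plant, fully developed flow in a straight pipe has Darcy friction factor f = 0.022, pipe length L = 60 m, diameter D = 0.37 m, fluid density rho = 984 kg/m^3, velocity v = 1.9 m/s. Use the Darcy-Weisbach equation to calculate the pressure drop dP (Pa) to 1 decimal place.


dP = f * (L/D) * (rho*v^2/2)
dP = 0.022 * (60/0.37) * (984*1.9^2/2)
L/D = 162.16216216
rho*v^2/2 = 984*3.61/2 = 1776.12
dP = 0.022 * 162.16216216 * 1776.12
dP = 6336.4 Pa


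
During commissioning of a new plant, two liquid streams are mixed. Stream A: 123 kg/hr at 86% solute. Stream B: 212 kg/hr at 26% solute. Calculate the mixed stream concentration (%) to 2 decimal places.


Mass balance on solute: F1*x1 + F2*x2 = F3*x3
F3 = F1 + F2 = 123 + 212 = 335 kg/hr
x3 = (F1*x1 + F2*x2)/F3
x3 = (123*0.86 + 212*0.26) / 335
x3 = 48.03%


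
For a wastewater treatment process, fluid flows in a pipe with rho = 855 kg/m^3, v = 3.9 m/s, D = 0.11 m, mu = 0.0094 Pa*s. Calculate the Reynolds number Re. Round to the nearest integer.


Re = rho * v * D / mu
Re = 855 * 3.9 * 0.11 / 0.0094
Re = 366.795 / 0.0094
Re = 39021


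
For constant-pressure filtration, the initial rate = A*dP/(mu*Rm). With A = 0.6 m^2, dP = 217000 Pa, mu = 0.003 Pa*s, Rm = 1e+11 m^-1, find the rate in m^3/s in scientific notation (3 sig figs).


rate = A * dP / (mu * Rm)
rate = 0.6 * 217000 / (0.003 * 1e+11)
rate = 130200.0 / 3.000e+08
rate = 4.34e-04 m^3/s


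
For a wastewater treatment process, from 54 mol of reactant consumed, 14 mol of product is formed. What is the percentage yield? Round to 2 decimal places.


Yield = (moles product / moles consumed) * 100%
Yield = (14 / 54) * 100
Yield = 0.2593 * 100
Yield = 25.93%


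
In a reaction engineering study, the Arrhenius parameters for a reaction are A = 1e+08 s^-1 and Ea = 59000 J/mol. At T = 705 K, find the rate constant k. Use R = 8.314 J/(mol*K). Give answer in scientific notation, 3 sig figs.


k = A * exp(-Ea/(R*T))
k = 1e+08 * exp(-59000 / (8.314 * 705))
k = 1e+08 * exp(-10.065906)
k = 4.25e+03


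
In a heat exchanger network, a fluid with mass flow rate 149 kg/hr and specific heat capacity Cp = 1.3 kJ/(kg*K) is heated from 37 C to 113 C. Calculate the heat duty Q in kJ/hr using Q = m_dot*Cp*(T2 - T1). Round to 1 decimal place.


Q = m_dot * Cp * (T2 - T1)
Q = 149 * 1.3 * (113 - 37)
Q = 149 * 1.3 * 76
Q = 14721.2 kJ/hr


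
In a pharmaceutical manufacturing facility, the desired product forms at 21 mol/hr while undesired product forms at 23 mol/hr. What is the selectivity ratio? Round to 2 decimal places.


S = desired product rate / undesired product rate
S = 21 / 23
S = 0.91


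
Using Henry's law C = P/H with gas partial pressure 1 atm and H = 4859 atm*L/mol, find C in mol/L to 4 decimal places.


C = P / H
C = 1 / 4859
C = 0.0002 mol/L


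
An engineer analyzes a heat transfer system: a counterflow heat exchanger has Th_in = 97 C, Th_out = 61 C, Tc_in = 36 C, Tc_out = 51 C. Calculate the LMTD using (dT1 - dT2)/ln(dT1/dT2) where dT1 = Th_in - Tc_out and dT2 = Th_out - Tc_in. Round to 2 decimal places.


dT1 = Th_in - Tc_out = 97 - 51 = 46
dT2 = Th_out - Tc_in = 61 - 36 = 25
LMTD = (dT1 - dT2) / ln(dT1/dT2)
LMTD = (46 - 25) / ln(46/25)
LMTD = 34.44 K


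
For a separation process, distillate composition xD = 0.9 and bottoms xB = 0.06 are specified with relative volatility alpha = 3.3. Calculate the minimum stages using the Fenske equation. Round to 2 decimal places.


N_min = ln((xD*(1-xB))/(xB*(1-xD))) / ln(alpha)
Numerator inside ln: 0.846 / 0.006 = 141.0
ln(141.0) = 4.94876
ln(alpha) = ln(3.3) = 1.193922
N_min = 4.94876 / 1.193922 = 4.14


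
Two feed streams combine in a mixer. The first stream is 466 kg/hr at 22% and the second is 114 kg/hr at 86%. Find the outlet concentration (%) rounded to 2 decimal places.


Mass balance on solute: F1*x1 + F2*x2 = F3*x3
F3 = F1 + F2 = 466 + 114 = 580 kg/hr
x3 = (F1*x1 + F2*x2)/F3
x3 = (466*0.22 + 114*0.86) / 580
x3 = 34.58%


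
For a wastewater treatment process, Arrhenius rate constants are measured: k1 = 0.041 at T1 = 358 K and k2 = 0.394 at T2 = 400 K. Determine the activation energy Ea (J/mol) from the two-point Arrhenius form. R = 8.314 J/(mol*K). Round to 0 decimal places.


Ea = R * ln(k2/k1) / (1/T1 - 1/T2)
ln(k2/k1) = ln(0.394/0.041) = 2.2627788
1/T1 - 1/T2 = 1/358 - 1/400 = 0.000293296089
Ea = 8.314 * 2.2627788 / 0.000293296089
Ea = 64142 J/mol


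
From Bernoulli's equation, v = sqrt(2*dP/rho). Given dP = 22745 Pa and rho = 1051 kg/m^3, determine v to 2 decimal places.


v = sqrt(2*dP/rho)
v = sqrt(2*22745/1051)
v = sqrt(43.282588)
v = 6.58 m/s


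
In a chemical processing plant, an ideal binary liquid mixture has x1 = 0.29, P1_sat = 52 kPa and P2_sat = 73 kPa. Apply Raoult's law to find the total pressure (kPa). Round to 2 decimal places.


P = x1*P1_sat + x2*P2_sat
x2 = 1 - x1 = 1 - 0.29 = 0.71
P = 0.29*52 + 0.71*73
P = 15.08 + 51.83
P = 66.91 kPa


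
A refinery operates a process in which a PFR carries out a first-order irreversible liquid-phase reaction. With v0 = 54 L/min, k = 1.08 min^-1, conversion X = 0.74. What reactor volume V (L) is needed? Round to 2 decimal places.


V = (v0/k) * ln(1/(1-X))
V = (54/1.08) * ln(1/(1-0.74))
V = 50.0 * ln(3.846154)
V = 50.0 * 1.347074
V = 67.35 L


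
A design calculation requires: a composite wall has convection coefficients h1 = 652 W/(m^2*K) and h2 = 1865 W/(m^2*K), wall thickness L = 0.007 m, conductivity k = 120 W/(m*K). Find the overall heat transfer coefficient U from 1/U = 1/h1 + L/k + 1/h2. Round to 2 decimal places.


1/U = 1/h1 + L/k + 1/h2
1/U = 1/652 + 0.007/120 + 1/1865
1/U = 0.0015337423 + 5.83333e-05 + 0.000536193
1/U = 0.0021282686
U = 469.87 W/(m^2*K)


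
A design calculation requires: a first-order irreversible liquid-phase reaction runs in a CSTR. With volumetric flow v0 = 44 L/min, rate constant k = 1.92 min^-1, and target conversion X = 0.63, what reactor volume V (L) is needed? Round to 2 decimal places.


V = v0 * X / (k * (1 - X))
V = 44 * 0.63 / (1.92 * (1 - 0.63))
V = 27.72 / (1.92 * 0.37)
V = 27.72 / 0.7104
V = 39.02 L


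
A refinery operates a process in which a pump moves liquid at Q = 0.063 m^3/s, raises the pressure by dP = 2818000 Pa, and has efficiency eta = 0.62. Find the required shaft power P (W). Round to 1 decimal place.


P = Q * dP / eta
P = 0.063 * 2818000 / 0.62
P = 177534.0 / 0.62
P = 286345.2 W


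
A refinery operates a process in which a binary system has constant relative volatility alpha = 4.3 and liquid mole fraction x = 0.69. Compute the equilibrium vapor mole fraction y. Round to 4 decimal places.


y = alpha*x / (1 + (alpha-1)*x)
y = 4.3*0.69 / (1 + (4.3-1)*0.69)
y = 2.967 / (1 + 2.277)
y = 2.967 / 3.277
y = 0.9054


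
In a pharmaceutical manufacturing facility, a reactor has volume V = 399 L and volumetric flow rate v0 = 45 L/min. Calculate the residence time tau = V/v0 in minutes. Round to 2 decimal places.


tau = V / v0
tau = 399 / 45
tau = 8.87 min


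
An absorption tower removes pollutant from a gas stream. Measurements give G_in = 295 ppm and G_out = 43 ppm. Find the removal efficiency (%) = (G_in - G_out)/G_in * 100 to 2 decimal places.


Efficiency = (G_in - G_out) / G_in * 100%
Efficiency = (295 - 43) / 295 * 100
Efficiency = 252 / 295 * 100
Efficiency = 85.42%


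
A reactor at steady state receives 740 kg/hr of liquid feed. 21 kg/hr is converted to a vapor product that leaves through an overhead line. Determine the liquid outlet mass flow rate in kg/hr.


Steady-state mass balance on the main outlet: F_out = F_in - F_removed
F_out = 740 - 21
F_out = 719 kg/hr


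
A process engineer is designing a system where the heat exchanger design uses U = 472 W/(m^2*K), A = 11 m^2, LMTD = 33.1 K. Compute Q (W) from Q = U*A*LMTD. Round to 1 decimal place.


Q = U * A * LMTD
Q = 472 * 11 * 33.1
Q = 171855.2 W


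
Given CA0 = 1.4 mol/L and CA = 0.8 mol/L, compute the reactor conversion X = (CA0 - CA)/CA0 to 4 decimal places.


X = (CA0 - CA) / CA0
X = (1.4 - 0.8) / 1.4
X = 0.6 / 1.4
X = 0.4286


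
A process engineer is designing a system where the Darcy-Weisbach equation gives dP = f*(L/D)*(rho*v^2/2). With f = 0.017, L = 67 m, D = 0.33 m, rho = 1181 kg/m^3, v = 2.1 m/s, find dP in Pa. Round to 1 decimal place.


dP = f * (L/D) * (rho*v^2/2)
dP = 0.017 * (67/0.33) * (1181*2.1^2/2)
L/D = 203.03030303
rho*v^2/2 = 1181*4.41/2 = 2604.105
dP = 0.017 * 203.03030303 * 2604.105
dP = 8988.1 Pa


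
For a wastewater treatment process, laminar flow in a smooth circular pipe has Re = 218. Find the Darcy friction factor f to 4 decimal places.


f = 64 / Re
f = 64 / 218
f = 0.2936


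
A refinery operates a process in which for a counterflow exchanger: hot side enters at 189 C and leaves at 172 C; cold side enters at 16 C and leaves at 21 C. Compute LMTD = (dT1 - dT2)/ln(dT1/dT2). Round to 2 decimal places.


dT1 = Th_in - Tc_out = 189 - 21 = 168
dT2 = Th_out - Tc_in = 172 - 16 = 156
LMTD = (dT1 - dT2) / ln(dT1/dT2)
LMTD = (168 - 156) / ln(168/156)
LMTD = 161.93 K


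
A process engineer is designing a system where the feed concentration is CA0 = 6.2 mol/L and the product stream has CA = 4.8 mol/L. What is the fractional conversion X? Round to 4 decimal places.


X = (CA0 - CA) / CA0
X = (6.2 - 4.8) / 6.2
X = 1.4 / 6.2
X = 0.2258


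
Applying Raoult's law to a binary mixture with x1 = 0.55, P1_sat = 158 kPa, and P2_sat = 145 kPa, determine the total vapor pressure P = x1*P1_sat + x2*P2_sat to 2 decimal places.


P = x1*P1_sat + x2*P2_sat
x2 = 1 - x1 = 1 - 0.55 = 0.45
P = 0.55*158 + 0.45*145
P = 86.9 + 65.25
P = 152.15 kPa


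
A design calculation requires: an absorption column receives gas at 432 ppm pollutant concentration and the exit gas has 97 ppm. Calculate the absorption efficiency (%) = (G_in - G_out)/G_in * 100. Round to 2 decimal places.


Efficiency = (G_in - G_out) / G_in * 100%
Efficiency = (432 - 97) / 432 * 100
Efficiency = 335 / 432 * 100
Efficiency = 77.55%


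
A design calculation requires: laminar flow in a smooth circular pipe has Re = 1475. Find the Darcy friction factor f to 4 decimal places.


f = 64 / Re
f = 64 / 1475
f = 0.0434


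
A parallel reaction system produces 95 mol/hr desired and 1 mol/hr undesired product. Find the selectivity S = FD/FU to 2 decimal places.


S = desired product rate / undesired product rate
S = 95 / 1
S = 95.00


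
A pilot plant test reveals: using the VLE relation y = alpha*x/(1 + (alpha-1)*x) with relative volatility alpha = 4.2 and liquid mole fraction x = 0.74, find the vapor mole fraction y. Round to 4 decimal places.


y = alpha*x / (1 + (alpha-1)*x)
y = 4.2*0.74 / (1 + (4.2-1)*0.74)
y = 3.108 / (1 + 2.368)
y = 3.108 / 3.368
y = 0.9228


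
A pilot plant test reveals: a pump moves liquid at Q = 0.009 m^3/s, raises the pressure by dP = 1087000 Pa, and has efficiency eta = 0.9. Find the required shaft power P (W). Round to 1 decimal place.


P = Q * dP / eta
P = 0.009 * 1087000 / 0.9
P = 9783.0 / 0.9
P = 10870.0 W


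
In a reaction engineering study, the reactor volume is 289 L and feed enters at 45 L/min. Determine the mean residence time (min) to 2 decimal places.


tau = V / v0
tau = 289 / 45
tau = 6.42 min


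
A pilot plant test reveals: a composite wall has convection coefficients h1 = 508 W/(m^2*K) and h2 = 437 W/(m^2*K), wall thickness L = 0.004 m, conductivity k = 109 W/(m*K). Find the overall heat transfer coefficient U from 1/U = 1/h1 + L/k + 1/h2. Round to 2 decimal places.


1/U = 1/h1 + L/k + 1/h2
1/U = 1/508 + 0.004/109 + 1/437
1/U = 0.0019685039 + 3.66972e-05 + 0.0022883295
1/U = 0.0042935306
U = 232.91 W/(m^2*K)


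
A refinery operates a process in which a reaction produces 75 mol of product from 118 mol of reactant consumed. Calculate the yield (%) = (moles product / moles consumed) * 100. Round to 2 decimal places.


Yield = (moles product / moles consumed) * 100%
Yield = (75 / 118) * 100
Yield = 0.6356 * 100
Yield = 63.56%


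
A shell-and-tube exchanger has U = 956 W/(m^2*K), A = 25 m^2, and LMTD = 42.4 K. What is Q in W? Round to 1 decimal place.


Q = U * A * LMTD
Q = 956 * 25 * 42.4
Q = 1013360.0 W


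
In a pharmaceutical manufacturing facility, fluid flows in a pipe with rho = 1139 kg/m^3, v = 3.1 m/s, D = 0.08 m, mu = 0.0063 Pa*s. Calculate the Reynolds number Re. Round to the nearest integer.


Re = rho * v * D / mu
Re = 1139 * 3.1 * 0.08 / 0.0063
Re = 282.472 / 0.0063
Re = 44837


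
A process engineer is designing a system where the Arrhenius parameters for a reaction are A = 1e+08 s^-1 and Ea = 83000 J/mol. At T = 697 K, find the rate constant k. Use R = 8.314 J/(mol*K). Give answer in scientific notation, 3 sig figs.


k = A * exp(-Ea/(R*T))
k = 1e+08 * exp(-83000 / (8.314 * 697))
k = 1e+08 * exp(-14.323043)
k = 6.02e+01


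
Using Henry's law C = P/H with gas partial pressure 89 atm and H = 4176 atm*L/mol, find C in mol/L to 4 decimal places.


C = P / H
C = 89 / 4176
C = 0.0213 mol/L


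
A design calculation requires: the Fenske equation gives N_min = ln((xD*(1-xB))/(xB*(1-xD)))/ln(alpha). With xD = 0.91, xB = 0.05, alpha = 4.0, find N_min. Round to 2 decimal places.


N_min = ln((xD*(1-xB))/(xB*(1-xD))) / ln(alpha)
Numerator inside ln: 0.8645 / 0.0045 = 192.111111
ln(192.111111) = 5.258074
ln(alpha) = ln(4.0) = 1.386294
N_min = 5.258074 / 1.386294 = 3.79


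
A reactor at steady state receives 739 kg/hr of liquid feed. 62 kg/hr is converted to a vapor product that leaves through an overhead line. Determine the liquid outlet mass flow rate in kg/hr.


Steady-state mass balance on the main outlet: F_out = F_in - F_removed
F_out = 739 - 62
F_out = 677 kg/hr


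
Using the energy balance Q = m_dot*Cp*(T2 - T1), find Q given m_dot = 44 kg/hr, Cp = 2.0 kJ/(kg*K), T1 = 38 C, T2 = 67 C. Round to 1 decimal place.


Q = m_dot * Cp * (T2 - T1)
Q = 44 * 2.0 * (67 - 38)
Q = 44 * 2.0 * 29
Q = 2552.0 kJ/hr


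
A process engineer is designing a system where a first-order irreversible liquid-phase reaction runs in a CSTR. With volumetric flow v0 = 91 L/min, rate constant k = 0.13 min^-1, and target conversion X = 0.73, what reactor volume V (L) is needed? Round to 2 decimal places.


V = v0 * X / (k * (1 - X))
V = 91 * 0.73 / (0.13 * (1 - 0.73))
V = 66.43 / (0.13 * 0.27)
V = 66.43 / 0.0351
V = 1892.59 L


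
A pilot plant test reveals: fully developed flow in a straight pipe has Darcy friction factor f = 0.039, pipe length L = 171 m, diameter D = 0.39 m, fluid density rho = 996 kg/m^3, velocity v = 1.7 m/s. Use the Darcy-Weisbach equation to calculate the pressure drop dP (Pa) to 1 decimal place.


dP = f * (L/D) * (rho*v^2/2)
dP = 0.039 * (171/0.39) * (996*1.7^2/2)
L/D = 438.46153846
rho*v^2/2 = 996*2.89/2 = 1439.22
dP = 0.039 * 438.46153846 * 1439.22
dP = 24610.7 Pa


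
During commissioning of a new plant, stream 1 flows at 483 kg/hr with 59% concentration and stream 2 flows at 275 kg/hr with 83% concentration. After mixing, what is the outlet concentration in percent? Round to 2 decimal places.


Mass balance on solute: F1*x1 + F2*x2 = F3*x3
F3 = F1 + F2 = 483 + 275 = 758 kg/hr
x3 = (F1*x1 + F2*x2)/F3
x3 = (483*0.59 + 275*0.83) / 758
x3 = 67.71%
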